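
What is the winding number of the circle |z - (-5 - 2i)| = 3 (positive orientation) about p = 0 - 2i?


Step 1: Center c = (-5, -2), radius = 3
Step 2: |p - c|^2 = 5^2 + 0^2 = 25
Step 3: r^2 = 9
Step 4: |p-c| > r so winding number = 0

0


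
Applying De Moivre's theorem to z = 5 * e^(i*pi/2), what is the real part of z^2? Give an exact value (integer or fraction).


Step 1: By De Moivre's theorem, z^2 = 5^2 * e^(i*2*pi/2) = 25 * (cos(pi) + i*sin(pi))
Step 2: |z|^2 = 5^2 = 25
Step 3: The angle pi already lies in [0, 2*pi)
Step 4: cos(pi) = -1
Step 5: Re(z^2) = 25 * (-1) = -25

-25


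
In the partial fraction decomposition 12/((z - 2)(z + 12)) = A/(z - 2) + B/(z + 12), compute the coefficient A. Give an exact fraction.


Step 1: Multiply both sides by (z - 2) and set z = 2
Step 2: A = 12 / (2 + 12)
Step 3: A = 12 / 14
Step 4: A = 6/7

6/7


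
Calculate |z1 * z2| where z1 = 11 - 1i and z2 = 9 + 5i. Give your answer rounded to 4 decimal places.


Step 1: |z1| = sqrt(11^2 + (-1)^2) = sqrt(122)
Step 2: |z2| = sqrt(9^2 + 5^2) = sqrt(106)
Step 3: |z1*z2| = |z1|*|z2| = sqrt(122) * sqrt(106) = sqrt(122 * 106) = sqrt(12932)
Step 4: = 113.719

113.719


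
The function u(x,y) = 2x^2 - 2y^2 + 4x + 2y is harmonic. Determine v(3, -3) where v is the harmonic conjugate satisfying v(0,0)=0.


Step 1: v_x = -u_y = 4y - 2
Step 2: v_y = u_x = 4x + 4
Step 3: v = 4xy - 2x + 4y + C
Step 4: v(0,0) = 0 => C = 0
Step 5: v(3, -3) = -54

-54


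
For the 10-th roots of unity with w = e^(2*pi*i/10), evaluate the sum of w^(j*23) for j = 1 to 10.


Step 1: The sum sum_{j=1}^{n} w^(k*j) equals n if n | k, else 0.
Step 2: Here n = 10, k = 23
Step 3: Does n divide k? 10 | 23 -> False
Step 4: Sum = 0

0


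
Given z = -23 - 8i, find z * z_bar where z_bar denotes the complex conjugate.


Step 1: conj(z) = -23 + 8i
Step 2: z * conj(z) = (-23)^2 + (-8)^2
Step 3: = 529 + 64 = 593

593


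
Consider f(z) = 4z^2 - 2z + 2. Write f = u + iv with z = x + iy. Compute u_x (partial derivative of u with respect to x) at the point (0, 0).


Step 1: f(z) = 4(x+iy)^2 - 2(x+iy) + 2
Step 2: u = 4(x^2 - y^2) - 2x + 2
Step 3: u_x = 8x - 2
Step 4: At (0, 0): u_x = 0 - 2 = -2

-2


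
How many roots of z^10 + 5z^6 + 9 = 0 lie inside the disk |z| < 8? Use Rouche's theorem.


Step 1: On |z| = 8 the three terms have sizes |z^10| = 8^10 = 1073741824, |5z^6| = 5*8^6 = 1310720, |9| = 9
Step 2: The dominant term is g(z) = z^10; let h(z) = 5z^6 + 9 so f = g + h
Step 3: On |z| = 8: |g| = 1073741824 and |h| <= 1310720 + 9 = 1310729
Step 4: Since 1073741824 > 1310729, |h| < |g| on |z| = 8, so by Rouche f has the same number of zeros as g inside |z| < 8
Step 5: g(z) = z^10 has 10 zeros (all at the origin) inside |z| < 8. Answer = 10

10


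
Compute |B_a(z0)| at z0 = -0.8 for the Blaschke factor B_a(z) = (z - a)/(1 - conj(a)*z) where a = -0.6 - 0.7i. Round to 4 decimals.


Step 1: Numerator z0 - a = -0.8 - (-0.6 - 0.7i) = -0.2 + 0.7i
Step 2: Denominator 1 - conj(a)*z0 = 1 - (-0.6 + 0.7i)*(-0.8) = 0.52 + 0.56i
Step 3: |z0 - a|^2 = (-0.2)^2 + 0.7^2 = 0.53; |1 - conj(a)*z0|^2 = 0.52^2 + 0.56^2 = 0.584
Step 4: |B_a(-0.8)| = sqrt(0.53 / 0.584) = sqrt(0.907534)
Step 5: = 0.9526

0.9526


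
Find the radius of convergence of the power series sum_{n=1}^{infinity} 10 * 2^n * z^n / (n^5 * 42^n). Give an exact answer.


Step 1: General term a_n = 10 * 2^n / (n^5 * 42^n)
Step 2: By the root test, |a_n|^(1/n) = 10^(1/n) * 2 / (n^(5/n) * 42) -> 2/42 as n -> infinity (since 10^(1/n) -> 1 and n^(5/n) -> 1)
Step 3: R = 1/lim|a_n|^(1/n) = 42/2 = 21

21


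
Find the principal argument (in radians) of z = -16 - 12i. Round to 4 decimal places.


Step 1: z = -16 - 12i
Step 2: arg(z) = atan2(-12, -16)
Step 3: arg(z) = -2.4981

-2.4981


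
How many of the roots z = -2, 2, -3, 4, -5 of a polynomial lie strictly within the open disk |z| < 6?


Step 1: Check each root:
  z = -2: |-2| = 2 < 6
  z = 2: |2| = 2 < 6
  z = -3: |-3| = 3 < 6
  z = 4: |4| = 4 < 6
  z = -5: |-5| = 5 < 6
Step 2: Count = 5

5


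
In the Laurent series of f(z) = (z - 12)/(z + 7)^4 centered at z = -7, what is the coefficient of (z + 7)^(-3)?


Step 1: Write the numerator in powers of (z + 7): z - 12 = (z + 7) + (1*(-7) - 12) = (z + 7) - 19
Step 2: Divide by (z + 7)^4: f(z) = -19(z + 7)^(-4) + (z + 7)^(-3)
Step 3: This finite sum is the Laurent series of f about z = -7.
Step 4: Coefficient of (z + 7)^(-3) = coefficient of (z + 7) in the re-centred numerator = 1

1


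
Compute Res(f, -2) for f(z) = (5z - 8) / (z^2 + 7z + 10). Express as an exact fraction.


Step 1: Q(z) = z^2 + 7z + 10 = (z + 2)(z + 5)
Step 2: Q'(z) = 2z + 7
Step 3: Q'(-2) = 3, P(-2) = -18
Step 4: Res = P(-2)/Q'(-2) = -18/3 = -6

-6


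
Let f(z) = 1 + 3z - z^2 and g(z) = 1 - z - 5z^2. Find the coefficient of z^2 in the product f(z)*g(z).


Step 1: z^2 term in f*g comes from: (1)*(-5z^2) + (3z)*(-z) + (-z^2)*(1)
Step 2: = -5 - 3 - 1
Step 3: = -9

-9


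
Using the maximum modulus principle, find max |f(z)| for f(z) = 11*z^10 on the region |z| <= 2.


Step 1: On |z| = 2, |f(z)| = 11 * |z|^10 = 11 * 2^10
Step 2: By maximum modulus principle, maximum is on boundary.
Step 3: Maximum = 11 * 1024 = 11264

11264


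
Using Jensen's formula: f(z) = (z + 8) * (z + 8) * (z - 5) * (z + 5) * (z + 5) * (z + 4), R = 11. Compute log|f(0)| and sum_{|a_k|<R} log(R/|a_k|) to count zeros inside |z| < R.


Jensen's formula: (1/2pi)*integral log|f(Re^it)|dt = log|f(0)| + sum_{|a_k|<R} log(R/|a_k|)
Step 1: f(0) = 8 * 8 * (-5) * 5 * 5 * 4 = -32000
Step 2: log|f(0)| = log|-8| + log|-8| + log|5| + log|-5| + log|-5| + log|-4| = 10.3735
Step 3: Zeros inside |z| < 11: -8, -8, 5, -5, -5, -4
Step 4: Jensen sum = log(11/8) + log(11/8) + log(11/5) + log(11/5) + log(11/5) + log(11/4) = 4.0139
Step 5: n(R) = number of terms in the Jensen sum = count of zeros inside |z| < 11 = 6

6


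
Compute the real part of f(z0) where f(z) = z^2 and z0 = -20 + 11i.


Step 1: z0 = -20 + 11i
Step 2: z0^2 = (-20)^2 - 11^2 - 440i
Step 3: real part = 400 - 121 = 279

279


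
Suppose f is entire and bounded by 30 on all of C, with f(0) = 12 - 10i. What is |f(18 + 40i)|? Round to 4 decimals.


Step 1: By Liouville's theorem, a bounded entire function is constant.
Step 2: f(z) = f(0) = 12 - 10i for all z.
Step 3: |f(w)| = |12 - 10i| = sqrt(144 + 100)
Step 4: = 15.6205

15.6205


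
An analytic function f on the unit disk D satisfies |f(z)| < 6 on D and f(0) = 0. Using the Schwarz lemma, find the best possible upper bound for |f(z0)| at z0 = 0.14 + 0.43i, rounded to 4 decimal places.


Step 1: g = f/6 maps D -> D with g(0) = 0, so by the Schwarz lemma |g(z)| <= |z|, i.e. |f(z)| <= 6|z|; this is sharp (f(z) = 6z).
Step 2: |z0|^2 = 0.14^2 + 0.43^2 = 0.2045
Step 3: |z0| = sqrt(0.2045) = 0.452217
Step 4: Best bound = 6 * |z0| = 6 * 0.452217 = 2.7133

2.7133


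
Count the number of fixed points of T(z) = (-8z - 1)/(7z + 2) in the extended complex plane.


Step 1: Fixed points satisfy T(z) = z
Step 2: 7z^2 + 10z + 1 = 0
Step 3: Discriminant = 10^2 - 4*7*1 = 72
Step 4: Number of fixed points = 2

2


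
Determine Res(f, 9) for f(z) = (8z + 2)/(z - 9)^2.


Step 1: Pole of order 2 at z = 9
Step 2: Res = lim d/dz [(z - 9)^2 * f(z)] as z -> 9
Step 3: (z - 9)^2 * f(z) = 8z + 2
Step 4: d/dz[8z + 2] = 8

8


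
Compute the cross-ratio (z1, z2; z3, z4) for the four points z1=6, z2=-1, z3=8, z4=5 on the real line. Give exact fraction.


Step 1: (z1-z3)(z2-z4) = (-2) * (-6) = 12
Step 2: (z1-z4)(z2-z3) = 1 * (-9) = -9
Step 3: Cross-ratio = -12/9 = -4/3

-4/3


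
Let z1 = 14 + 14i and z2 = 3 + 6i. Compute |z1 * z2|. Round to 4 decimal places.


Step 1: |z1| = sqrt(14^2 + 14^2) = sqrt(392)
Step 2: |z2| = sqrt(3^2 + 6^2) = sqrt(45)
Step 3: |z1*z2| = |z1|*|z2| = sqrt(392) * sqrt(45) = sqrt(392 * 45) = sqrt(17640)
Step 4: = 132.8157

132.8157


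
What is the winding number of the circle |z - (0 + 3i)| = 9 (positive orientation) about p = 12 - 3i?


Step 1: Center c = (0, 3), radius = 9
Step 2: |p - c|^2 = 12^2 + (-6)^2 = 180
Step 3: r^2 = 81
Step 4: |p-c| > r so winding number = 0

0


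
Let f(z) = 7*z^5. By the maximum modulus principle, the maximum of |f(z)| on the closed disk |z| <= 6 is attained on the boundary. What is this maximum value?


Step 1: On |z| = 6, |f(z)| = 7 * |z|^5 = 7 * 6^5
Step 2: By maximum modulus principle, maximum is on boundary.
Step 3: Maximum = 7 * 7776 = 54432

54432


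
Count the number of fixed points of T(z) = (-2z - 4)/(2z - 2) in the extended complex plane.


Step 1: Fixed points satisfy T(z) = z
Step 2: 2z^2 + 4 = 0
Step 3: Discriminant = 0^2 - 4*2*4 = -32
Step 4: Number of fixed points = 2

2


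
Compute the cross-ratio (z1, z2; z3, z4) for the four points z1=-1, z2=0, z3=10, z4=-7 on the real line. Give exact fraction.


Step 1: (z1-z3)(z2-z4) = (-11) * 7 = -77
Step 2: (z1-z4)(z2-z3) = 6 * (-10) = -60
Step 3: Cross-ratio = 77/60 = 77/60

77/60


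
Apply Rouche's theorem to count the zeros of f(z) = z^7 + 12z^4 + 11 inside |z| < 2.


Step 1: On |z| = 2 the three terms have sizes |z^7| = 2^7 = 128, |12z^4| = 12*2^4 = 192, |11| = 11
Step 2: The dominant term is g(z) = 12z^4; let h(z) = z^7 + 11 so f = g + h
Step 3: On |z| = 2: |g| = 192 and |h| <= 128 + 11 = 139
Step 4: Since 192 > 139, |h| < |g| on |z| = 2, so by Rouche f has the same number of zeros as g inside |z| < 2
Step 5: g(z) = 12z^4 has 4 zeros (at the origin, multiplicity 4) inside |z| < 2. Answer = 4

4


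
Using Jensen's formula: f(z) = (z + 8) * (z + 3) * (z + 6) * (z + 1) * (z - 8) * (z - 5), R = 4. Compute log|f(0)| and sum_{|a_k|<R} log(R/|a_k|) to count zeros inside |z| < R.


Jensen's formula: (1/2pi)*integral log|f(Re^it)|dt = log|f(0)| + sum_{|a_k|<R} log(R/|a_k|)
Step 1: f(0) = 8 * 3 * 6 * 1 * (-8) * (-5) = 5760
Step 2: log|f(0)| = log|-8| + log|-3| + log|-6| + log|-1| + log|8| + log|5| = 8.6587
Step 3: Zeros inside |z| < 4: -3, -1
Step 4: Jensen sum = log(4/3) + log(4/1) = 1.674
Step 5: n(R) = number of terms in the Jensen sum = count of zeros inside |z| < 4 = 2

2


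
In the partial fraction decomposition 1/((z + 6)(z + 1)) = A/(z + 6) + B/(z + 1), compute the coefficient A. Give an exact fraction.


Step 1: Multiply both sides by (z + 6) and set z = -6
Step 2: A = 1 / (-6 + 1)
Step 3: A = 1 / (-5)
Step 4: A = -1/5

-1/5


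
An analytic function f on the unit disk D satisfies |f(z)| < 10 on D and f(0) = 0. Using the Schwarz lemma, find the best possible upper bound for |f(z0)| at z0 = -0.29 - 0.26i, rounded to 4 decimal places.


Step 1: g = f/10 maps D -> D with g(0) = 0, so by the Schwarz lemma |g(z)| <= |z|, i.e. |f(z)| <= 10|z|; this is sharp (f(z) = 10z).
Step 2: |z0|^2 = (-0.29)^2 + (-0.26)^2 = 0.1517
Step 3: |z0| = sqrt(0.1517) = 0.389487
Step 4: Best bound = 10 * |z0| = 10 * 0.389487 = 3.8949

3.8949


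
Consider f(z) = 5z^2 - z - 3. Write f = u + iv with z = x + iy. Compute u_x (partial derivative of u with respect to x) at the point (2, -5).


Step 1: f(z) = 5(x+iy)^2 - (x+iy) - 3
Step 2: u = 5(x^2 - y^2) - x - 3
Step 3: u_x = 10x - 1
Step 4: At (2, -5): u_x = 20 - 1 = 19

19


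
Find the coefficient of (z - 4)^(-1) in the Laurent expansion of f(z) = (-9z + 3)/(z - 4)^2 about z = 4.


Step 1: Write the numerator in powers of (z - 4): -9z + 3 = -9(z - 4) + (-9*4 + 3) = -9(z - 4) - 33
Step 2: Divide by (z - 4)^2: f(z) = -33(z - 4)^(-2) - 9(z - 4)^(-1)
Step 3: This finite sum is the Laurent series of f about z = 4.
Step 4: Coefficient of (z - 4)^(-1) = coefficient of (z - 4) in the re-centred numerator = -9

-9


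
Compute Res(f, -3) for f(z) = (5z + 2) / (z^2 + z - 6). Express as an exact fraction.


Step 1: Q(z) = z^2 + z - 6 = (z + 3)(z - 2)
Step 2: Q'(z) = 2z + 1
Step 3: Q'(-3) = -5, P(-3) = -13
Step 4: Res = P(-3)/Q'(-3) = -13/(-5) = 13/5

13/5


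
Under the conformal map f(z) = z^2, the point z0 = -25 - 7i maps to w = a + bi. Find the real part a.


Step 1: z0 = -25 - 7i
Step 2: z0^2 = (-25)^2 - (-7)^2 + 350i
Step 3: real part = 625 - 49 = 576

576


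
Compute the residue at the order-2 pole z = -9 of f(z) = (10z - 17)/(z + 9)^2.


Step 1: Pole of order 2 at z = -9
Step 2: Res = lim d/dz [(z + 9)^2 * f(z)] as z -> -9
Step 3: (z + 9)^2 * f(z) = 10z - 17
Step 4: d/dz[10z - 17] = 10

10


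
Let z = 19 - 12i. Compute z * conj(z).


Step 1: conj(z) = 19 + 12i
Step 2: z * conj(z) = 19^2 + (-12)^2
Step 3: = 361 + 144 = 505

505


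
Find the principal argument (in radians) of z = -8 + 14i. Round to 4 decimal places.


Step 1: z = -8 + 14i
Step 2: arg(z) = atan2(14, -8)
Step 3: arg(z) = 2.0899

2.0899


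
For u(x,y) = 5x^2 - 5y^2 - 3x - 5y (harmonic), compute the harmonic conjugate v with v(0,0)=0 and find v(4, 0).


Step 1: v_x = -u_y = 10y + 5
Step 2: v_y = u_x = 10x - 3
Step 3: v = 10xy + 5x - 3y + C
Step 4: v(0,0) = 0 => C = 0
Step 5: v(4, 0) = 20

20


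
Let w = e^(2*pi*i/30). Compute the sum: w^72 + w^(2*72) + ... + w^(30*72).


Step 1: The sum sum_{j=1}^{n} w^(k*j) equals n if n | k, else 0.
Step 2: Here n = 30, k = 72
Step 3: Does n divide k? 30 | 72 -> False
Step 4: Sum = 0

0


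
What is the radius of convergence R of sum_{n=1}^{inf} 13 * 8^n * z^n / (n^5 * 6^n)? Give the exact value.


Step 1: General term a_n = 13 * 8^n / (n^5 * 6^n)
Step 2: By the root test, |a_n|^(1/n) = 13^(1/n) * 8 / (n^(5/n) * 6) -> 8/6 as n -> infinity (since 13^(1/n) -> 1 and n^(5/n) -> 1)
Step 3: R = 1/lim|a_n|^(1/n) = 6/8 = 3/4

3/4


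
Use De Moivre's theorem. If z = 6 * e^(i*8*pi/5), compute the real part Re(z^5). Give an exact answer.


Step 1: By De Moivre's theorem, z^5 = 6^5 * e^(i*5*8*pi/5) = 7776 * (cos(8*pi) + i*sin(8*pi))
Step 2: |z|^5 = 6^5 = 7776
Step 3: Reduce the angle mod 2*pi: 8*pi - 8*pi = 0
Step 4: cos(0) = 1
Step 5: Re(z^5) = 7776 * 1 = 7776

7776


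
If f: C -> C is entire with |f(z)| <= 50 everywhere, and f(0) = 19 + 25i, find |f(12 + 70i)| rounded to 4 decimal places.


Step 1: By Liouville's theorem, a bounded entire function is constant.
Step 2: f(z) = f(0) = 19 + 25i for all z.
Step 3: |f(w)| = |19 + 25i| = sqrt(361 + 625)
Step 4: = 31.4006

31.4006


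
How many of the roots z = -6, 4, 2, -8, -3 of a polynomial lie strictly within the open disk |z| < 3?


Step 1: Check each root:
  z = -6: |-6| = 6 >= 3
  z = 4: |4| = 4 >= 3
  z = 2: |2| = 2 < 3
  z = -8: |-8| = 8 >= 3
  z = -3: |-3| = 3 >= 3
Step 2: Count = 1

1


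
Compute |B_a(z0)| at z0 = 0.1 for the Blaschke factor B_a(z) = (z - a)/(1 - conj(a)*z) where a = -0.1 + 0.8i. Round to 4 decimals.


Step 1: Numerator z0 - a = 0.1 - (-0.1 + 0.8i) = 0.2 - 0.8i
Step 2: Denominator 1 - conj(a)*z0 = 1 - (-0.1 - 0.8i)*0.1 = 1.01 + 0.08i
Step 3: |z0 - a|^2 = 0.2^2 + (-0.8)^2 = 0.68; |1 - conj(a)*z0|^2 = 1.01^2 + 0.08^2 = 1.0265
Step 4: |B_a(0.1)| = sqrt(0.68 / 1.0265) = sqrt(0.662445)
Step 5: = 0.8139

0.8139


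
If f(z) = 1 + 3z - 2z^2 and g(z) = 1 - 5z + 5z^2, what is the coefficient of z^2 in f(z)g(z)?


Step 1: z^2 term in f*g comes from: (1)*(5z^2) + (3z)*(-5z) + (-2z^2)*(1)
Step 2: = 5 - 15 - 2
Step 3: = -12

-12


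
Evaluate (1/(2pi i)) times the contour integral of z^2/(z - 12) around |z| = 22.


Step 1: f(z) = z^2, a = 12 is inside |z| = 22
Step 2: By Cauchy integral formula: (1/(2pi*i)) * integral = f(a)
Step 3: f(12) = 12^2 = 144

144


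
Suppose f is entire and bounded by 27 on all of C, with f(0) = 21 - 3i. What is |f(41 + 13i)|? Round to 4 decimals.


Step 1: By Liouville's theorem, a bounded entire function is constant.
Step 2: f(z) = f(0) = 21 - 3i for all z.
Step 3: |f(w)| = |21 - 3i| = sqrt(441 + 9)
Step 4: = 21.2132

21.2132


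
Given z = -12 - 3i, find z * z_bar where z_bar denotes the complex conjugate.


Step 1: conj(z) = -12 + 3i
Step 2: z * conj(z) = (-12)^2 + (-3)^2
Step 3: = 144 + 9 = 153

153


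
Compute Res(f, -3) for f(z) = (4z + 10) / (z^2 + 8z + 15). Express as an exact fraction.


Step 1: Q(z) = z^2 + 8z + 15 = (z + 3)(z + 5)
Step 2: Q'(z) = 2z + 8
Step 3: Q'(-3) = 2, P(-3) = -2
Step 4: Res = P(-3)/Q'(-3) = -2/2 = -1

-1


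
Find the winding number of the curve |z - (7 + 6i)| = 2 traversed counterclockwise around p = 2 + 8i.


Step 1: Center c = (7, 6), radius = 2
Step 2: |p - c|^2 = (-5)^2 + 2^2 = 29
Step 3: r^2 = 4
Step 4: |p-c| > r so winding number = 0

0


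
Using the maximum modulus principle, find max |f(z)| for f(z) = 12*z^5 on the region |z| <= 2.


Step 1: On |z| = 2, |f(z)| = 12 * |z|^5 = 12 * 2^5
Step 2: By maximum modulus principle, maximum is on boundary.
Step 3: Maximum = 12 * 32 = 384

384


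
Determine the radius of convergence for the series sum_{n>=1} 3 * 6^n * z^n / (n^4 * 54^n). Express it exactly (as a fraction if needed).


Step 1: General term a_n = 3 * 6^n / (n^4 * 54^n)
Step 2: By the root test, |a_n|^(1/n) = 3^(1/n) * 6 / (n^(4/n) * 54) -> 6/54 as n -> infinity (since 3^(1/n) -> 1 and n^(4/n) -> 1)
Step 3: R = 1/lim|a_n|^(1/n) = 54/6 = 9

9


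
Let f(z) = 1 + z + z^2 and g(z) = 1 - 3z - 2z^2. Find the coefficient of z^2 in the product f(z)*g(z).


Step 1: z^2 term in f*g comes from: (1)*(-2z^2) + (z)*(-3z) + (z^2)*(1)
Step 2: = -2 - 3 + 1
Step 3: = -4

-4


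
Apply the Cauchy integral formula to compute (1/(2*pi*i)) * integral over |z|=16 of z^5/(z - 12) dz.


Step 1: f(z) = z^5, a = 12 is inside |z| = 16
Step 2: By Cauchy integral formula: (1/(2pi*i)) * integral = f(a)
Step 3: f(12) = 12^5 = 248832

248832


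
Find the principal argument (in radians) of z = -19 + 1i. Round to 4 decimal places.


Step 1: z = -19 + 1i
Step 2: arg(z) = atan2(1, -19)
Step 3: arg(z) = 3.089

3.089


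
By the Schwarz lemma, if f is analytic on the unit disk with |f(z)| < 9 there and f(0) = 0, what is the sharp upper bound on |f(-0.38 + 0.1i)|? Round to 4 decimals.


Step 1: g = f/9 maps D -> D with g(0) = 0, so by the Schwarz lemma |g(z)| <= |z|, i.e. |f(z)| <= 9|z|; this is sharp (f(z) = 9z).
Step 2: |z0|^2 = (-0.38)^2 + 0.1^2 = 0.1544
Step 3: |z0| = sqrt(0.1544) = 0.392938
Step 4: Best bound = 9 * |z0| = 9 * 0.392938 = 3.5364

3.5364


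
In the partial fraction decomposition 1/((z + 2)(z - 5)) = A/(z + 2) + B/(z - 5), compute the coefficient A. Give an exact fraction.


Step 1: Multiply both sides by (z + 2) and set z = -2
Step 2: A = 1 / (-2 - 5)
Step 3: A = 1 / (-7)
Step 4: A = -1/7

-1/7


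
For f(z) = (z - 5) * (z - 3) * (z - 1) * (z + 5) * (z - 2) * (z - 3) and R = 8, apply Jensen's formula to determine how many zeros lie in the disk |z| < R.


Jensen's formula: (1/2pi)*integral log|f(Re^it)|dt = log|f(0)| + sum_{|a_k|<R} log(R/|a_k|)
Step 1: f(0) = (-5) * (-3) * (-1) * 5 * (-2) * (-3) = -450
Step 2: log|f(0)| = log|5| + log|3| + log|1| + log|-5| + log|2| + log|3| = 6.1092
Step 3: Zeros inside |z| < 8: 5, 3, 1, -5, 2, 3
Step 4: Jensen sum = log(8/5) + log(8/3) + log(8/1) + log(8/5) + log(8/2) + log(8/3) = 6.3674
Step 5: n(R) = number of terms in the Jensen sum = count of zeros inside |z| < 8 = 6

6


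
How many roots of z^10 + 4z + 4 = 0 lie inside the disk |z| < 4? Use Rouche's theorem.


Step 1: On |z| = 4 the three terms have sizes |z^10| = 4^10 = 1048576, |4z| = 4*4 = 16, |4| = 4
Step 2: The dominant term is g(z) = z^10; let h(z) = 4z + 4 so f = g + h
Step 3: On |z| = 4: |g| = 1048576 and |h| <= 16 + 4 = 20
Step 4: Since 1048576 > 20, |h| < |g| on |z| = 4, so by Rouche f has the same number of zeros as g inside |z| < 4
Step 5: g(z) = z^10 has 10 zeros (all at the origin) inside |z| < 4. Answer = 10

10


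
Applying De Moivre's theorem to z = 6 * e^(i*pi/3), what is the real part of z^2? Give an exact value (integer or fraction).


Step 1: By De Moivre's theorem, z^2 = 6^2 * e^(i*2*pi/3) = 36 * (cos(2*pi/3) + i*sin(2*pi/3))
Step 2: |z|^2 = 6^2 = 36
Step 3: The angle 2*pi/3 already lies in [0, 2*pi)
Step 4: cos(2*pi/3) = -1/2
Step 5: Re(z^2) = 36 * (-1/2) = -18

-18


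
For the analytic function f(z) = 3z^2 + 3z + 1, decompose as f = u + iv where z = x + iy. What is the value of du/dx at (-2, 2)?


Step 1: f(z) = 3(x+iy)^2 + 3(x+iy) + 1
Step 2: u = 3(x^2 - y^2) + 3x + 1
Step 3: u_x = 6x + 3
Step 4: At (-2, 2): u_x = -12 + 3 = -9

-9


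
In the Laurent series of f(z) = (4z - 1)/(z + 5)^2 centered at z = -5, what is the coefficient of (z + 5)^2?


Step 1: Write the numerator in powers of (z + 5): 4z - 1 = 4(z + 5) + (4*(-5) - 1) = 4(z + 5) - 21
Step 2: Divide by (z + 5)^2: f(z) = -21(z + 5)^(-2) + 4(z + 5)^(-1)
Step 3: This finite sum is the Laurent series of f about z = -5.
Step 4: Only the powers -2 and -1 appear, so the coefficient of (z + 5)^2 = 0

0


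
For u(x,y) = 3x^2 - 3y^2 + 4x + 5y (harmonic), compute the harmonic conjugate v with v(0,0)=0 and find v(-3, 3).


Step 1: v_x = -u_y = 6y - 5
Step 2: v_y = u_x = 6x + 4
Step 3: v = 6xy - 5x + 4y + C
Step 4: v(0,0) = 0 => C = 0
Step 5: v(-3, 3) = -27

-27


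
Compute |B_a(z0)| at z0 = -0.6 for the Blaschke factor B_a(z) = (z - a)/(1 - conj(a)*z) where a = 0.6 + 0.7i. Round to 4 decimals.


Step 1: Numerator z0 - a = -0.6 - (0.6 + 0.7i) = -1.2 - 0.7i
Step 2: Denominator 1 - conj(a)*z0 = 1 - (0.6 - 0.7i)*(-0.6) = 1.36 - 0.42i
Step 3: |z0 - a|^2 = (-1.2)^2 + (-0.7)^2 = 1.93; |1 - conj(a)*z0|^2 = 1.36^2 + (-0.42)^2 = 2.026
Step 4: |B_a(-0.6)| = sqrt(1.93 / 2.026) = sqrt(0.952616)
Step 5: = 0.976

0.976


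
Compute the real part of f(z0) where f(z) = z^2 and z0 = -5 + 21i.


Step 1: z0 = -5 + 21i
Step 2: z0^2 = (-5)^2 - 21^2 - 210i
Step 3: real part = 25 - 441 = -416

-416


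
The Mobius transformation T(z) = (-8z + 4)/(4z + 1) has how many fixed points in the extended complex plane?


Step 1: Fixed points satisfy T(z) = z
Step 2: 4z^2 + 9z - 4 = 0
Step 3: Discriminant = 9^2 - 4*4*(-4) = 145
Step 4: Number of fixed points = 2

2


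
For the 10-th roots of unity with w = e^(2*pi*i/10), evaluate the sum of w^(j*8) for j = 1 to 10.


Step 1: The sum sum_{j=1}^{n} w^(k*j) equals n if n | k, else 0.
Step 2: Here n = 10, k = 8
Step 3: Does n divide k? 10 | 8 -> False
Step 4: Sum = 0

0


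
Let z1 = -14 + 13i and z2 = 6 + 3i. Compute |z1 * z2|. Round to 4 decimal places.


Step 1: |z1| = sqrt((-14)^2 + 13^2) = sqrt(365)
Step 2: |z2| = sqrt(6^2 + 3^2) = sqrt(45)
Step 3: |z1*z2| = |z1|*|z2| = sqrt(365) * sqrt(45) = sqrt(365 * 45) = sqrt(16425)
Step 4: = 128.1601

128.1601


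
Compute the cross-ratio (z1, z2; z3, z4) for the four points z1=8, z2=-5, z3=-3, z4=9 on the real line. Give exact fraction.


Step 1: (z1-z3)(z2-z4) = 11 * (-14) = -154
Step 2: (z1-z4)(z2-z3) = (-1) * (-2) = 2
Step 3: Cross-ratio = -154/2 = -77

-77


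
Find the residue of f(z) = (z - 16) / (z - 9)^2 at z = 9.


Step 1: Pole of order 2 at z = 9
Step 2: Res = lim d/dz [(z - 9)^2 * f(z)] as z -> 9
Step 3: (z - 9)^2 * f(z) = z - 16
Step 4: d/dz[z - 16] = 1

1


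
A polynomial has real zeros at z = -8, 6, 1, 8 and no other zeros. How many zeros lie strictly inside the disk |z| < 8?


Step 1: Check each root:
  z = -8: |-8| = 8 >= 8
  z = 6: |6| = 6 < 8
  z = 1: |1| = 1 < 8
  z = 8: |8| = 8 >= 8
Step 2: Count = 2

2


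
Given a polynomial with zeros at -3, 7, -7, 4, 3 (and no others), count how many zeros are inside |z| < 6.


Step 1: Check each root:
  z = -3: |-3| = 3 < 6
  z = 7: |7| = 7 >= 6
  z = -7: |-7| = 7 >= 6
  z = 4: |4| = 4 < 6
  z = 3: |3| = 3 < 6
Step 2: Count = 3

3


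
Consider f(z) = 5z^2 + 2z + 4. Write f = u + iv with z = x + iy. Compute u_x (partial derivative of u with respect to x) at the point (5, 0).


Step 1: f(z) = 5(x+iy)^2 + 2(x+iy) + 4
Step 2: u = 5(x^2 - y^2) + 2x + 4
Step 3: u_x = 10x + 2
Step 4: At (5, 0): u_x = 50 + 2 = 52

52


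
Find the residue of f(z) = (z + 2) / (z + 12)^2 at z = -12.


Step 1: Pole of order 2 at z = -12
Step 2: Res = lim d/dz [(z + 12)^2 * f(z)] as z -> -12
Step 3: (z + 12)^2 * f(z) = z + 2
Step 4: d/dz[z + 2] = 1

1


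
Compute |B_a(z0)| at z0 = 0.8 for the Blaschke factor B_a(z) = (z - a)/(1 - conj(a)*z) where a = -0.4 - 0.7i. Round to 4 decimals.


Step 1: Numerator z0 - a = 0.8 - (-0.4 - 0.7i) = 1.2 + 0.7i
Step 2: Denominator 1 - conj(a)*z0 = 1 - (-0.4 + 0.7i)*0.8 = 1.32 - 0.56i
Step 3: |z0 - a|^2 = 1.2^2 + 0.7^2 = 1.93; |1 - conj(a)*z0|^2 = 1.32^2 + (-0.56)^2 = 2.056
Step 4: |B_a(0.8)| = sqrt(1.93 / 2.056) = sqrt(0.938716)
Step 5: = 0.9689

0.9689


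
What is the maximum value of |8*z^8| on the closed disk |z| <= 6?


Step 1: On |z| = 6, |f(z)| = 8 * |z|^8 = 8 * 6^8
Step 2: By maximum modulus principle, maximum is on boundary.
Step 3: Maximum = 8 * 1679616 = 13436928

13436928


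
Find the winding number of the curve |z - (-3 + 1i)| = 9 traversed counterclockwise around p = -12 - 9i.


Step 1: Center c = (-3, 1), radius = 9
Step 2: |p - c|^2 = (-9)^2 + (-10)^2 = 181
Step 3: r^2 = 81
Step 4: |p-c| > r so winding number = 0

0


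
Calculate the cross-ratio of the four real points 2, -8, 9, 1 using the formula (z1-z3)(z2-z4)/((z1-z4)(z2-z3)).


Step 1: (z1-z3)(z2-z4) = (-7) * (-9) = 63
Step 2: (z1-z4)(z2-z3) = 1 * (-17) = -17
Step 3: Cross-ratio = -63/17 = -63/17

-63/17


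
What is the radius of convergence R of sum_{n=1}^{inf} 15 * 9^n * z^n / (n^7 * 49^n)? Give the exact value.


Step 1: General term a_n = 15 * 9^n / (n^7 * 49^n)
Step 2: By the root test, |a_n|^(1/n) = 15^(1/n) * 9 / (n^(7/n) * 49) -> 9/49 as n -> infinity (since 15^(1/n) -> 1 and n^(7/n) -> 1)
Step 3: R = 1/lim|a_n|^(1/n) = 49/9

49/9


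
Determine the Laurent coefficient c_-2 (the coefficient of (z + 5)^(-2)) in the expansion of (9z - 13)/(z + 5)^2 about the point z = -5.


Step 1: Write the numerator in powers of (z + 5): 9z - 13 = 9(z + 5) + (9*(-5) - 13) = 9(z + 5) - 58
Step 2: Divide by (z + 5)^2: f(z) = -58(z + 5)^(-2) + 9(z + 5)^(-1)
Step 3: This finite sum is the Laurent series of f about z = -5.
Step 4: Coefficient of (z + 5)^(-2) = 9*(-5) - 13 = -58

-58


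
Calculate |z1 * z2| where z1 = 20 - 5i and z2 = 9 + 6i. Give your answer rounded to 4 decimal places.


Step 1: |z1| = sqrt(20^2 + (-5)^2) = sqrt(425)
Step 2: |z2| = sqrt(9^2 + 6^2) = sqrt(117)
Step 3: |z1*z2| = |z1|*|z2| = sqrt(425) * sqrt(117) = sqrt(425 * 117) = sqrt(49725)
Step 4: = 222.991

222.991


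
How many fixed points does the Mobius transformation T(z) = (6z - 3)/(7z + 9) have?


Step 1: Fixed points satisfy T(z) = z
Step 2: 7z^2 + 3z + 3 = 0
Step 3: Discriminant = 3^2 - 4*7*3 = -75
Step 4: Number of fixed points = 2

2


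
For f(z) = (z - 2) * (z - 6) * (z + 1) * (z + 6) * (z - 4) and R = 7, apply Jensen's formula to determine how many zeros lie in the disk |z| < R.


Jensen's formula: (1/2pi)*integral log|f(Re^it)|dt = log|f(0)| + sum_{|a_k|<R} log(R/|a_k|)
Step 1: f(0) = (-2) * (-6) * 1 * 6 * (-4) = -288
Step 2: log|f(0)| = log|2| + log|6| + log|-1| + log|-6| + log|4| = 5.663
Step 3: Zeros inside |z| < 7: 2, 6, -1, -6, 4
Step 4: Jensen sum = log(7/2) + log(7/6) + log(7/1) + log(7/6) + log(7/4) = 4.0666
Step 5: n(R) = number of terms in the Jensen sum = count of zeros inside |z| < 7 = 5

5


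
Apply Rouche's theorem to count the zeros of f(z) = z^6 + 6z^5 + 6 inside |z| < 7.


Step 1: On |z| = 7 the three terms have sizes |z^6| = 7^6 = 117649, |6z^5| = 6*7^5 = 100842, |6| = 6
Step 2: The dominant term is g(z) = z^6; let h(z) = 6z^5 + 6 so f = g + h
Step 3: On |z| = 7: |g| = 117649 and |h| <= 100842 + 6 = 100848
Step 4: Since 117649 > 100848, |h| < |g| on |z| = 7, so by Rouche f has the same number of zeros as g inside |z| < 7
Step 5: g(z) = z^6 has 6 zeros (all at the origin) inside |z| < 7. Answer = 6

6


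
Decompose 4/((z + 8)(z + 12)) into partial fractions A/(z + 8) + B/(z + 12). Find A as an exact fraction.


Step 1: Multiply both sides by (z + 8) and set z = -8
Step 2: A = 4 / (-8 + 12)
Step 3: A = 4 / 4
Step 4: A = 1

1


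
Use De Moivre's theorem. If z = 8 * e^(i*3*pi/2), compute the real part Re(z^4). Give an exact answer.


Step 1: By De Moivre's theorem, z^4 = 8^4 * e^(i*4*3*pi/2) = 4096 * (cos(6*pi) + i*sin(6*pi))
Step 2: |z|^4 = 8^4 = 4096
Step 3: Reduce the angle mod 2*pi: 6*pi - 6*pi = 0
Step 4: cos(0) = 1
Step 5: Re(z^4) = 4096 * 1 = 4096

4096


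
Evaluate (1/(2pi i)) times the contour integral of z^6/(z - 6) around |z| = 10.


Step 1: f(z) = z^6, a = 6 is inside |z| = 10
Step 2: By Cauchy integral formula: (1/(2pi*i)) * integral = f(a)
Step 3: f(6) = 6^6 = 46656

46656


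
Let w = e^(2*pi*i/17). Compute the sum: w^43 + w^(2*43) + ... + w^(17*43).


Step 1: The sum sum_{j=1}^{n} w^(k*j) equals n if n | k, else 0.
Step 2: Here n = 17, k = 43
Step 3: Does n divide k? 17 | 43 -> False
Step 4: Sum = 0

0


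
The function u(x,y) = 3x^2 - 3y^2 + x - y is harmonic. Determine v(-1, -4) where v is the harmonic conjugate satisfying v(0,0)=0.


Step 1: v_x = -u_y = 6y + 1
Step 2: v_y = u_x = 6x + 1
Step 3: v = 6xy + x + y + C
Step 4: v(0,0) = 0 => C = 0
Step 5: v(-1, -4) = 19

19


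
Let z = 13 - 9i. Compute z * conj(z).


Step 1: conj(z) = 13 + 9i
Step 2: z * conj(z) = 13^2 + (-9)^2
Step 3: = 169 + 81 = 250

250


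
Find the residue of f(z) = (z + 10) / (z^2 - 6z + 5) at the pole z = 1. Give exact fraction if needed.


Step 1: Q(z) = z^2 - 6z + 5 = (z - 1)(z - 5)
Step 2: Q'(z) = 2z - 6
Step 3: Q'(1) = -4, P(1) = 11
Step 4: Res = P(1)/Q'(1) = 11/(-4) = -11/4

-11/4


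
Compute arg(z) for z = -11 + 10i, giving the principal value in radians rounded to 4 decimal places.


Step 1: z = -11 + 10i
Step 2: arg(z) = atan2(10, -11)
Step 3: arg(z) = 2.4038

2.4038


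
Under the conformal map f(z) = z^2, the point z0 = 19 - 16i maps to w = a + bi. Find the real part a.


Step 1: z0 = 19 - 16i
Step 2: z0^2 = 19^2 - (-16)^2 - 608i
Step 3: real part = 361 - 256 = 105

105


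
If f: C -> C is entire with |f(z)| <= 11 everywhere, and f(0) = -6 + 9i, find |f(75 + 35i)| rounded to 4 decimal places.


Step 1: By Liouville's theorem, a bounded entire function is constant.
Step 2: f(z) = f(0) = -6 + 9i for all z.
Step 3: |f(w)| = |-6 + 9i| = sqrt(36 + 81)
Step 4: = 10.8167

10.8167


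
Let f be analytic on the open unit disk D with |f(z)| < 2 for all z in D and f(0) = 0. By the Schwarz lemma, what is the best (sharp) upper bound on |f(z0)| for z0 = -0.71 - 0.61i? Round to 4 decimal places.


Step 1: g = f/2 maps D -> D with g(0) = 0, so by the Schwarz lemma |g(z)| <= |z|, i.e. |f(z)| <= 2|z|; this is sharp (f(z) = 2z).
Step 2: |z0|^2 = (-0.71)^2 + (-0.61)^2 = 0.8762
Step 3: |z0| = sqrt(0.8762) = 0.936056
Step 4: Best bound = 2 * |z0| = 2 * 0.936056 = 1.8721

1.8721


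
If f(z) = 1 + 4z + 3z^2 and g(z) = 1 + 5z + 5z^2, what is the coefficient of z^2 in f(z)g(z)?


Step 1: z^2 term in f*g comes from: (1)*(5z^2) + (4z)*(5z) + (3z^2)*(1)
Step 2: = 5 + 20 + 3
Step 3: = 28

28


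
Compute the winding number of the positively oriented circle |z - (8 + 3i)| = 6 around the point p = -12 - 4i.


Step 1: Center c = (8, 3), radius = 6
Step 2: |p - c|^2 = (-20)^2 + (-7)^2 = 449
Step 3: r^2 = 36
Step 4: |p-c| > r so winding number = 0

0


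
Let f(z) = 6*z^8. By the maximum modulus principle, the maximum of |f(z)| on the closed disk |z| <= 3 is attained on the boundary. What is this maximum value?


Step 1: On |z| = 3, |f(z)| = 6 * |z|^8 = 6 * 3^8
Step 2: By maximum modulus principle, maximum is on boundary.
Step 3: Maximum = 6 * 6561 = 39366

39366


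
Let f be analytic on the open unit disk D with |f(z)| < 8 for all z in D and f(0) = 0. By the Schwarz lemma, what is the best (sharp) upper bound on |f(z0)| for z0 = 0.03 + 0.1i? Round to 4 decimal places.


Step 1: g = f/8 maps D -> D with g(0) = 0, so by the Schwarz lemma |g(z)| <= |z|, i.e. |f(z)| <= 8|z|; this is sharp (f(z) = 8z).
Step 2: |z0|^2 = 0.03^2 + 0.1^2 = 0.0109
Step 3: |z0| = sqrt(0.0109) = 0.104403
Step 4: Best bound = 8 * |z0| = 8 * 0.104403 = 0.8352

0.8352


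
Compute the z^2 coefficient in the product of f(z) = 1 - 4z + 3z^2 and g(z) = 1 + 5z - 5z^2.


Step 1: z^2 term in f*g comes from: (1)*(-5z^2) + (-4z)*(5z) + (3z^2)*(1)
Step 2: = -5 - 20 + 3
Step 3: = -22

-22


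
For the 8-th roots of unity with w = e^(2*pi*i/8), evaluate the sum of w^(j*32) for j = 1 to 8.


Step 1: The sum sum_{j=1}^{n} w^(k*j) equals n if n | k, else 0.
Step 2: Here n = 8, k = 32
Step 3: Does n divide k? 8 | 32 -> True
Step 4: Sum = 8

8


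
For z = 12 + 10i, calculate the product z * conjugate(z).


Step 1: conj(z) = 12 - 10i
Step 2: z * conj(z) = 12^2 + 10^2
Step 3: = 144 + 100 = 244

244


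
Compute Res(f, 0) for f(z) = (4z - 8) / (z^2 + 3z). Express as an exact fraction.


Step 1: Q(z) = z^2 + 3z = (z)(z + 3)
Step 2: Q'(z) = 2z + 3
Step 3: Q'(0) = 3, P(0) = -8
Step 4: Res = P(0)/Q'(0) = -8/3 = -8/3

-8/3


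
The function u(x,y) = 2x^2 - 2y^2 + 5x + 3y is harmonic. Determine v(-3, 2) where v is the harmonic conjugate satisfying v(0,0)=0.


Step 1: v_x = -u_y = 4y - 3
Step 2: v_y = u_x = 4x + 5
Step 3: v = 4xy - 3x + 5y + C
Step 4: v(0,0) = 0 => C = 0
Step 5: v(-3, 2) = -5

-5


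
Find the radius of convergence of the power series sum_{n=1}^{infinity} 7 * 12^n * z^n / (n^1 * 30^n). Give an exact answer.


Step 1: General term a_n = 7 * 12^n / (n^1 * 30^n)
Step 2: By the root test, |a_n|^(1/n) = 7^(1/n) * 12 / (n^(1/n) * 30) -> 12/30 as n -> infinity (since 7^(1/n) -> 1 and n^(1/n) -> 1)
Step 3: R = 1/lim|a_n|^(1/n) = 30/12 = 5/2

5/2


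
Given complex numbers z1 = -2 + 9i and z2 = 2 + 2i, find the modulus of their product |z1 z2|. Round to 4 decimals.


Step 1: |z1| = sqrt((-2)^2 + 9^2) = sqrt(85)
Step 2: |z2| = sqrt(2^2 + 2^2) = sqrt(8)
Step 3: |z1*z2| = |z1|*|z2| = sqrt(85) * sqrt(8) = sqrt(85 * 8) = sqrt(680)
Step 4: = 26.0768

26.0768


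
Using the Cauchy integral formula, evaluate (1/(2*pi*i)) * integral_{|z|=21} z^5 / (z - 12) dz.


Step 1: f(z) = z^5, a = 12 is inside |z| = 21
Step 2: By Cauchy integral formula: (1/(2pi*i)) * integral = f(a)
Step 3: f(12) = 12^5 = 248832

248832


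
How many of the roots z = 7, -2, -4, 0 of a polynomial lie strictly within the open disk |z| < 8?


Step 1: Check each root:
  z = 7: |7| = 7 < 8
  z = -2: |-2| = 2 < 8
  z = -4: |-4| = 4 < 8
  z = 0: |0| = 0 < 8
Step 2: Count = 4

4


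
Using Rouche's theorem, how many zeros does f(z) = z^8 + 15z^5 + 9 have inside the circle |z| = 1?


Step 1: On |z| = 1 the three terms have sizes |z^8| = 1^8 = 1, |15z^5| = 15*1^5 = 15, |9| = 9
Step 2: The dominant term is g(z) = 15z^5; let h(z) = z^8 + 9 so f = g + h
Step 3: On |z| = 1: |g| = 15 and |h| <= 1 + 9 = 10
Step 4: Since 15 > 10, |h| < |g| on |z| = 1, so by Rouche f has the same number of zeros as g inside |z| < 1
Step 5: g(z) = 15z^5 has 5 zeros (at the origin, multiplicity 5) inside |z| < 1. Answer = 5

5


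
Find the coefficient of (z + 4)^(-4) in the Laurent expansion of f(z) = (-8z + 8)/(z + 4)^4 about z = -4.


Step 1: Write the numerator in powers of (z + 4): -8z + 8 = -8(z + 4) + (-8*(-4) + 8) = -8(z + 4) + 40
Step 2: Divide by (z + 4)^4: f(z) = 40(z + 4)^(-4) - 8(z + 4)^(-3)
Step 3: This finite sum is the Laurent series of f about z = -4.
Step 4: Coefficient of (z + 4)^(-4) = -8*(-4) + 8 = 40

40


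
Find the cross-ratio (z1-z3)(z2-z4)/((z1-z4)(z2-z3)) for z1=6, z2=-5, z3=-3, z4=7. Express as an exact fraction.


Step 1: (z1-z3)(z2-z4) = 9 * (-12) = -108
Step 2: (z1-z4)(z2-z3) = (-1) * (-2) = 2
Step 3: Cross-ratio = -108/2 = -54

-54


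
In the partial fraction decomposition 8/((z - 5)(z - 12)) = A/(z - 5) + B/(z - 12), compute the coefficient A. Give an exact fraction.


Step 1: Multiply both sides by (z - 5) and set z = 5
Step 2: A = 8 / (5 - 12)
Step 3: A = 8 / (-7)
Step 4: A = -8/7

-8/7


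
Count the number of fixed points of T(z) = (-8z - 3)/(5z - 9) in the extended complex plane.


Step 1: Fixed points satisfy T(z) = z
Step 2: 5z^2 - z + 3 = 0
Step 3: Discriminant = (-1)^2 - 4*5*3 = -59
Step 4: Number of fixed points = 2

2


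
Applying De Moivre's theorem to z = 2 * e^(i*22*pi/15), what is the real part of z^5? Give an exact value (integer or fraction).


Step 1: By De Moivre's theorem, z^5 = 2^5 * e^(i*5*22*pi/15) = 32 * (cos(22*pi/3) + i*sin(22*pi/3))
Step 2: |z|^5 = 2^5 = 32
Step 3: Reduce the angle mod 2*pi: 22*pi/3 - 6*pi = 4*pi/3
Step 4: cos(4*pi/3) = -1/2
Step 5: Re(z^5) = 32 * (-1/2) = -16

-16


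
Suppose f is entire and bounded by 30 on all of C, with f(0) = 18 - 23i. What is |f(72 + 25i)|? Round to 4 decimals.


Step 1: By Liouville's theorem, a bounded entire function is constant.
Step 2: f(z) = f(0) = 18 - 23i for all z.
Step 3: |f(w)| = |18 - 23i| = sqrt(324 + 529)
Step 4: = 29.2062

29.2062


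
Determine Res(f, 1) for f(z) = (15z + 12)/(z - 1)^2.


Step 1: Pole of order 2 at z = 1
Step 2: Res = lim d/dz [(z - 1)^2 * f(z)] as z -> 1
Step 3: (z - 1)^2 * f(z) = 15z + 12
Step 4: d/dz[15z + 12] = 15

15


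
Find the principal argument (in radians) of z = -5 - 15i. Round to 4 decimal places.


Step 1: z = -5 - 15i
Step 2: arg(z) = atan2(-15, -5)
Step 3: arg(z) = -1.8925

-1.8925


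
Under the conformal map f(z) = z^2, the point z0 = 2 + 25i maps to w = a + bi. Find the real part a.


Step 1: z0 = 2 + 25i
Step 2: z0^2 = 2^2 - 25^2 + 100i
Step 3: real part = 4 - 625 = -621

-621


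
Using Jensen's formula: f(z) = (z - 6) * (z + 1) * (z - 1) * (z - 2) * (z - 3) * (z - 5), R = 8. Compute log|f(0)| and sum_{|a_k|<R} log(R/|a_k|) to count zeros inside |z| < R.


Jensen's formula: (1/2pi)*integral log|f(Re^it)|dt = log|f(0)| + sum_{|a_k|<R} log(R/|a_k|)
Step 1: f(0) = (-6) * 1 * (-1) * (-2) * (-3) * (-5) = -180
Step 2: log|f(0)| = log|6| + log|-1| + log|1| + log|2| + log|3| + log|5| = 5.193
Step 3: Zeros inside |z| < 8: 6, -1, 1, 2, 3, 5
Step 4: Jensen sum = log(8/6) + log(8/1) + log(8/1) + log(8/2) + log(8/3) + log(8/5) = 7.2837
Step 5: n(R) = number of terms in the Jensen sum = count of zeros inside |z| < 8 = 6

6


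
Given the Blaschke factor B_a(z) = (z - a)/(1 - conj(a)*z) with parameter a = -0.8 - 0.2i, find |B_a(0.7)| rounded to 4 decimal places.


Step 1: Numerator z0 - a = 0.7 - (-0.8 - 0.2i) = 1.5 + 0.2i
Step 2: Denominator 1 - conj(a)*z0 = 1 - (-0.8 + 0.2i)*0.7 = 1.56 - 0.14i
Step 3: |z0 - a|^2 = 1.5^2 + 0.2^2 = 2.29; |1 - conj(a)*z0|^2 = 1.56^2 + (-0.14)^2 = 2.4532
Step 4: |B_a(0.7)| = sqrt(2.29 / 2.4532) = sqrt(0.933475)
Step 5: = 0.9662

0.9662


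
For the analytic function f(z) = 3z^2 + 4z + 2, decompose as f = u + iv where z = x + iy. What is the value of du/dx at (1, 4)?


Step 1: f(z) = 3(x+iy)^2 + 4(x+iy) + 2
Step 2: u = 3(x^2 - y^2) + 4x + 2
Step 3: u_x = 6x + 4
Step 4: At (1, 4): u_x = 6 + 4 = 10

10


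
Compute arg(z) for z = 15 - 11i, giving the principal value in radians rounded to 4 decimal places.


Step 1: z = 15 - 11i
Step 2: arg(z) = atan2(-11, 15)
Step 3: arg(z) = -0.6327

-0.6327


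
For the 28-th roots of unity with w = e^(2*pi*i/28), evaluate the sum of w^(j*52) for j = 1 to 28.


Step 1: The sum sum_{j=1}^{n} w^(k*j) equals n if n | k, else 0.
Step 2: Here n = 28, k = 52
Step 3: Does n divide k? 28 | 52 -> False
Step 4: Sum = 0

0


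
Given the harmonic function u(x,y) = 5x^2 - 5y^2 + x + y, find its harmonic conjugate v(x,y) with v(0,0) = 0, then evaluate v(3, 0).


Step 1: v_x = -u_y = 10y - 1
Step 2: v_y = u_x = 10x + 1
Step 3: v = 10xy - x + y + C
Step 4: v(0,0) = 0 => C = 0
Step 5: v(3, 0) = -3

-3


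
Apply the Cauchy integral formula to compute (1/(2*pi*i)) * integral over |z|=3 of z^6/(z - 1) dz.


Step 1: f(z) = z^6, a = 1 is inside |z| = 3
Step 2: By Cauchy integral formula: (1/(2pi*i)) * integral = f(a)
Step 3: f(1) = 1^6 = 1

1


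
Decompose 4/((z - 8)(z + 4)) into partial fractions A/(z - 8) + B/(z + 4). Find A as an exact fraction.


Step 1: Multiply both sides by (z - 8) and set z = 8
Step 2: A = 4 / (8 + 4)
Step 3: A = 4 / 12
Step 4: A = 1/3

1/3


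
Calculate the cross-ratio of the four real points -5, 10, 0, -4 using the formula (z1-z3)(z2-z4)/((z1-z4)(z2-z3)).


Step 1: (z1-z3)(z2-z4) = (-5) * 14 = -70
Step 2: (z1-z4)(z2-z3) = (-1) * 10 = -10
Step 3: Cross-ratio = 70/10 = 7

7
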